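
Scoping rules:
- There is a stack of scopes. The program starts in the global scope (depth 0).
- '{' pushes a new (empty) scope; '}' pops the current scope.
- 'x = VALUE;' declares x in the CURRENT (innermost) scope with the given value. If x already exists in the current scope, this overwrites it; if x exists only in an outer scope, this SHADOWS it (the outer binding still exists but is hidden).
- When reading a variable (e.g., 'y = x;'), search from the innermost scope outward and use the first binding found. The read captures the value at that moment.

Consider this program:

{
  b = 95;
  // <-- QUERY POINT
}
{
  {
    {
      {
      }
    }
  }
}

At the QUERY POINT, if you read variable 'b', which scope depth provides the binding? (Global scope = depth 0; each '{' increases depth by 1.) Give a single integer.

Answer: 1

Derivation:
Step 1: enter scope (depth=1)
Step 2: declare b=95 at depth 1
Visible at query point: b=95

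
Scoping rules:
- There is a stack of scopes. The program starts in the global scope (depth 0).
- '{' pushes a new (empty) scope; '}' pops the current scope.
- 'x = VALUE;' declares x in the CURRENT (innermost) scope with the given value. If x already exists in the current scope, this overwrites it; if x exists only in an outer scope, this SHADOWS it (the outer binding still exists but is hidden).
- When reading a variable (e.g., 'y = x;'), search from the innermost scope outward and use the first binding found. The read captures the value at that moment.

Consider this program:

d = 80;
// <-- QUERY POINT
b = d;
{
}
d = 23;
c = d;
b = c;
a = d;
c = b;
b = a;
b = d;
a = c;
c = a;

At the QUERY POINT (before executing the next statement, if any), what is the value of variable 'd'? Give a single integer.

Step 1: declare d=80 at depth 0
Visible at query point: d=80

Answer: 80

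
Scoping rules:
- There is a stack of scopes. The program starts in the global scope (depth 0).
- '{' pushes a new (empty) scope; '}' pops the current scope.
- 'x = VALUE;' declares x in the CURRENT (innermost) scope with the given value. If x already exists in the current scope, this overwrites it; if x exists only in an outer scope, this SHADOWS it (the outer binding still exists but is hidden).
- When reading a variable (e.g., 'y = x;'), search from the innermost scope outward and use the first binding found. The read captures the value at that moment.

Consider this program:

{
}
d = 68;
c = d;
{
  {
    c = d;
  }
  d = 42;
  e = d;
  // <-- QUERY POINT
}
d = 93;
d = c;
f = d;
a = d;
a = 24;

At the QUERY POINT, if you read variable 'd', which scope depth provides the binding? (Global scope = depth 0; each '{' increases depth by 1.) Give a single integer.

Step 1: enter scope (depth=1)
Step 2: exit scope (depth=0)
Step 3: declare d=68 at depth 0
Step 4: declare c=(read d)=68 at depth 0
Step 5: enter scope (depth=1)
Step 6: enter scope (depth=2)
Step 7: declare c=(read d)=68 at depth 2
Step 8: exit scope (depth=1)
Step 9: declare d=42 at depth 1
Step 10: declare e=(read d)=42 at depth 1
Visible at query point: c=68 d=42 e=42

Answer: 1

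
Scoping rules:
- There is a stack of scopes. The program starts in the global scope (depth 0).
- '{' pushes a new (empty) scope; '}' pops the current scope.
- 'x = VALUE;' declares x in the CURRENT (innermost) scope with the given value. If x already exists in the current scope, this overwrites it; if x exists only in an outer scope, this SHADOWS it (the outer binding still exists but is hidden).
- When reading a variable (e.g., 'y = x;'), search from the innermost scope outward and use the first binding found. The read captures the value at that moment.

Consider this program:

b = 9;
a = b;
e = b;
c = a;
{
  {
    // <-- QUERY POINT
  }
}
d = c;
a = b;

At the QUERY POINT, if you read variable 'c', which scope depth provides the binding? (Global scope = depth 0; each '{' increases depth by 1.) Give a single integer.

Step 1: declare b=9 at depth 0
Step 2: declare a=(read b)=9 at depth 0
Step 3: declare e=(read b)=9 at depth 0
Step 4: declare c=(read a)=9 at depth 0
Step 5: enter scope (depth=1)
Step 6: enter scope (depth=2)
Visible at query point: a=9 b=9 c=9 e=9

Answer: 0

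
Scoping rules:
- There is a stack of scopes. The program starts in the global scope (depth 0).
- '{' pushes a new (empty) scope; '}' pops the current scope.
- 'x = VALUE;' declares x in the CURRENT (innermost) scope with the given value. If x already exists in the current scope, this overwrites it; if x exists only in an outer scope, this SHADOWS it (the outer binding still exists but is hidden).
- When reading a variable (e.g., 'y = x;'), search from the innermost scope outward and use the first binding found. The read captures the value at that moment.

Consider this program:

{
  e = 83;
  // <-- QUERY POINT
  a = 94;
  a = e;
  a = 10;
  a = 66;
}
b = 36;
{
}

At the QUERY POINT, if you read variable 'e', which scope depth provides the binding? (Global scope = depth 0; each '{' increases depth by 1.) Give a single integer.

Answer: 1

Derivation:
Step 1: enter scope (depth=1)
Step 2: declare e=83 at depth 1
Visible at query point: e=83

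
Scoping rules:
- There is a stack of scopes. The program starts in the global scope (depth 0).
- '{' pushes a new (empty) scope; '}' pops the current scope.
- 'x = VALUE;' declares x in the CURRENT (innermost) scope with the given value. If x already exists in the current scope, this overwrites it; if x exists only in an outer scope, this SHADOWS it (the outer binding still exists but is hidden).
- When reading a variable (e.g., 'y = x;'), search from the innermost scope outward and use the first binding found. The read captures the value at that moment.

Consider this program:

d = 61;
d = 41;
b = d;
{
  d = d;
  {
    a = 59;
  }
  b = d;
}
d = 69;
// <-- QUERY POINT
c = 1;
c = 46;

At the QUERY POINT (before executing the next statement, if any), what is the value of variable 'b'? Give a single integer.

Answer: 41

Derivation:
Step 1: declare d=61 at depth 0
Step 2: declare d=41 at depth 0
Step 3: declare b=(read d)=41 at depth 0
Step 4: enter scope (depth=1)
Step 5: declare d=(read d)=41 at depth 1
Step 6: enter scope (depth=2)
Step 7: declare a=59 at depth 2
Step 8: exit scope (depth=1)
Step 9: declare b=(read d)=41 at depth 1
Step 10: exit scope (depth=0)
Step 11: declare d=69 at depth 0
Visible at query point: b=41 d=69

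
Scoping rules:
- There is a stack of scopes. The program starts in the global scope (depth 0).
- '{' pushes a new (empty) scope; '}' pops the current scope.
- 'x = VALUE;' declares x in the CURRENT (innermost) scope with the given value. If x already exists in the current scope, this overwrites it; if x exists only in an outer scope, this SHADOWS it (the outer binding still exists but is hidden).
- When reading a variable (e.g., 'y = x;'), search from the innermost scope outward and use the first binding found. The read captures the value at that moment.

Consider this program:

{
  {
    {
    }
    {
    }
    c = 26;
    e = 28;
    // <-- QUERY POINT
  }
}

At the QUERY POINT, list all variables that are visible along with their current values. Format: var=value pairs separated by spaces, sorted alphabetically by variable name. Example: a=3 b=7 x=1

Answer: c=26 e=28

Derivation:
Step 1: enter scope (depth=1)
Step 2: enter scope (depth=2)
Step 3: enter scope (depth=3)
Step 4: exit scope (depth=2)
Step 5: enter scope (depth=3)
Step 6: exit scope (depth=2)
Step 7: declare c=26 at depth 2
Step 8: declare e=28 at depth 2
Visible at query point: c=26 e=28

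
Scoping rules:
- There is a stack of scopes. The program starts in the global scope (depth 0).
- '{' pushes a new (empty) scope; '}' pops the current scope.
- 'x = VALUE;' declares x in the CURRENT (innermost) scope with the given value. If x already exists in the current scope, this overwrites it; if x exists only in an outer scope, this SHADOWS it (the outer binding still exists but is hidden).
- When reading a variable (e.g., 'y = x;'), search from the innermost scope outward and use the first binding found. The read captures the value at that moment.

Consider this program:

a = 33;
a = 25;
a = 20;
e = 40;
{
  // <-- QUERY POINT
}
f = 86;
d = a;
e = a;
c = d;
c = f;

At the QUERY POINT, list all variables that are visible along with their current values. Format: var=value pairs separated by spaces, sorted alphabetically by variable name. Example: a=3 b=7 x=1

Answer: a=20 e=40

Derivation:
Step 1: declare a=33 at depth 0
Step 2: declare a=25 at depth 0
Step 3: declare a=20 at depth 0
Step 4: declare e=40 at depth 0
Step 5: enter scope (depth=1)
Visible at query point: a=20 e=40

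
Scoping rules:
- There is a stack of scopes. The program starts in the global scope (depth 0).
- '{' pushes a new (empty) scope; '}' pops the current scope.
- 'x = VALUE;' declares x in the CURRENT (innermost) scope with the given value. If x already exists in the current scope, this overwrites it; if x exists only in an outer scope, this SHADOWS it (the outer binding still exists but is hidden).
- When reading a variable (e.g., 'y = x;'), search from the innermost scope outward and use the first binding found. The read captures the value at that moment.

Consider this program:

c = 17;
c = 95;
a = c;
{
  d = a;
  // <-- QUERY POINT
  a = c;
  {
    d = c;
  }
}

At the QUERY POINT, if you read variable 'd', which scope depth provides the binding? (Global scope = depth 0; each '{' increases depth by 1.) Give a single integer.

Answer: 1

Derivation:
Step 1: declare c=17 at depth 0
Step 2: declare c=95 at depth 0
Step 3: declare a=(read c)=95 at depth 0
Step 4: enter scope (depth=1)
Step 5: declare d=(read a)=95 at depth 1
Visible at query point: a=95 c=95 d=95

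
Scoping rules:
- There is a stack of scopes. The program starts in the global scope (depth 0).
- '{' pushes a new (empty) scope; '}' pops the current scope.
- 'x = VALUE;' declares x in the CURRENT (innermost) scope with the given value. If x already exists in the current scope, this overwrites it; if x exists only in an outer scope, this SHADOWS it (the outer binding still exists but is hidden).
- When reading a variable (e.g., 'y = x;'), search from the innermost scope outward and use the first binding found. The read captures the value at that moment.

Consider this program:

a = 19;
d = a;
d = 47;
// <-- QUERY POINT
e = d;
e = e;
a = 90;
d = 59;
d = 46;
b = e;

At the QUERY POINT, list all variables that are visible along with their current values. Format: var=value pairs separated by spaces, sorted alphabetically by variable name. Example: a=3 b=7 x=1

Answer: a=19 d=47

Derivation:
Step 1: declare a=19 at depth 0
Step 2: declare d=(read a)=19 at depth 0
Step 3: declare d=47 at depth 0
Visible at query point: a=19 d=47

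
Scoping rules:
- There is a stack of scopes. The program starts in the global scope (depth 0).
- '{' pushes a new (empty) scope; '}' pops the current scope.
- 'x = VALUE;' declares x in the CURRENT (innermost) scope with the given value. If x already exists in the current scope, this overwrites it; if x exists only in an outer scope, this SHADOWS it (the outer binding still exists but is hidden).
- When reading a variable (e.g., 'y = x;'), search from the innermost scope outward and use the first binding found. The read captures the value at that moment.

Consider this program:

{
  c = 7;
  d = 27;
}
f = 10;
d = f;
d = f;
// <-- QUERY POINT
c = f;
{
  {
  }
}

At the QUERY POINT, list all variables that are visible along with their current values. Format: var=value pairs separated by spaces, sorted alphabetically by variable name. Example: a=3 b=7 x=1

Step 1: enter scope (depth=1)
Step 2: declare c=7 at depth 1
Step 3: declare d=27 at depth 1
Step 4: exit scope (depth=0)
Step 5: declare f=10 at depth 0
Step 6: declare d=(read f)=10 at depth 0
Step 7: declare d=(read f)=10 at depth 0
Visible at query point: d=10 f=10

Answer: d=10 f=10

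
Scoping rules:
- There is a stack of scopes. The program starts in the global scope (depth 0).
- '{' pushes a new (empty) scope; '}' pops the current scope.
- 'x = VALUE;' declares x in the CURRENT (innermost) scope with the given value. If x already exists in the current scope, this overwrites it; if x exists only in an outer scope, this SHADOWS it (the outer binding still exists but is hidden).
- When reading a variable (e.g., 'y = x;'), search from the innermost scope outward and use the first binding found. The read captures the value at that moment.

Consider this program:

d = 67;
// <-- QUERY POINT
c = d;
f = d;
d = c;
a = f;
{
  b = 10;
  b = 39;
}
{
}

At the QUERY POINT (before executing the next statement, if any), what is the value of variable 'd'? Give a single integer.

Step 1: declare d=67 at depth 0
Visible at query point: d=67

Answer: 67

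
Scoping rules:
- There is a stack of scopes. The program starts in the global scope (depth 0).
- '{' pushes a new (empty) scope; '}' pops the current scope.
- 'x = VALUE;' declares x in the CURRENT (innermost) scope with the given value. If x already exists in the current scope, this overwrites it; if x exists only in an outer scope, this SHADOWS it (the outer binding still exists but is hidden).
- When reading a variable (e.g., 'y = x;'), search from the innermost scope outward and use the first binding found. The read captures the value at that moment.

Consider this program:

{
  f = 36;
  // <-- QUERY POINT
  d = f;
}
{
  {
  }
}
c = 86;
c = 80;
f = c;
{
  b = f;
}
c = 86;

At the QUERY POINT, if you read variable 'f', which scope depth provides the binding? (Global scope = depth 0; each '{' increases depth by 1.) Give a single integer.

Answer: 1

Derivation:
Step 1: enter scope (depth=1)
Step 2: declare f=36 at depth 1
Visible at query point: f=36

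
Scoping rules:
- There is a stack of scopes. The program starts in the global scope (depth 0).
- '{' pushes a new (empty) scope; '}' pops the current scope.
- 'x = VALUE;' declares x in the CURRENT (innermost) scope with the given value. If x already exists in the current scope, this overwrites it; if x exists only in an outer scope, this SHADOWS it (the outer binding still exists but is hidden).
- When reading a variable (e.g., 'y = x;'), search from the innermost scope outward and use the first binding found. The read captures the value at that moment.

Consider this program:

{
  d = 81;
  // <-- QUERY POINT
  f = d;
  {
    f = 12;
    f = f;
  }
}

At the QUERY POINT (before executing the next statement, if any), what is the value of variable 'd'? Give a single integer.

Step 1: enter scope (depth=1)
Step 2: declare d=81 at depth 1
Visible at query point: d=81

Answer: 81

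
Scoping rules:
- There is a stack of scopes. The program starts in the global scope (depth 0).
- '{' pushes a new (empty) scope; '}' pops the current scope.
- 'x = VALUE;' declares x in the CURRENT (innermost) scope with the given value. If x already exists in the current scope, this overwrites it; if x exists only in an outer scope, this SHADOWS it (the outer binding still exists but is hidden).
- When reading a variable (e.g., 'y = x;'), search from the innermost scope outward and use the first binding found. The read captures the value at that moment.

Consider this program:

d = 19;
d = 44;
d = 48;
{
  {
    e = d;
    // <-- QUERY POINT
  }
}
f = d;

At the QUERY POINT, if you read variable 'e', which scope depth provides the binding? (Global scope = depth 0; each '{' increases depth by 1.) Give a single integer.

Answer: 2

Derivation:
Step 1: declare d=19 at depth 0
Step 2: declare d=44 at depth 0
Step 3: declare d=48 at depth 0
Step 4: enter scope (depth=1)
Step 5: enter scope (depth=2)
Step 6: declare e=(read d)=48 at depth 2
Visible at query point: d=48 e=48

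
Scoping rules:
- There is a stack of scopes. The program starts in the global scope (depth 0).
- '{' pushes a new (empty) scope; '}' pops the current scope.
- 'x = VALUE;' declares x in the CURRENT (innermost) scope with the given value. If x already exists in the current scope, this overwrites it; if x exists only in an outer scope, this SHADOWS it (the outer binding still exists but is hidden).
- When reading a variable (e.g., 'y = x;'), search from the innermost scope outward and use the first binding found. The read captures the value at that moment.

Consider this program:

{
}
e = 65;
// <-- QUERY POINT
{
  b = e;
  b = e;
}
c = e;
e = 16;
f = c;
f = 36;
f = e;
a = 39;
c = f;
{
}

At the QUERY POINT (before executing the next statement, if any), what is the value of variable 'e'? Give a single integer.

Answer: 65

Derivation:
Step 1: enter scope (depth=1)
Step 2: exit scope (depth=0)
Step 3: declare e=65 at depth 0
Visible at query point: e=65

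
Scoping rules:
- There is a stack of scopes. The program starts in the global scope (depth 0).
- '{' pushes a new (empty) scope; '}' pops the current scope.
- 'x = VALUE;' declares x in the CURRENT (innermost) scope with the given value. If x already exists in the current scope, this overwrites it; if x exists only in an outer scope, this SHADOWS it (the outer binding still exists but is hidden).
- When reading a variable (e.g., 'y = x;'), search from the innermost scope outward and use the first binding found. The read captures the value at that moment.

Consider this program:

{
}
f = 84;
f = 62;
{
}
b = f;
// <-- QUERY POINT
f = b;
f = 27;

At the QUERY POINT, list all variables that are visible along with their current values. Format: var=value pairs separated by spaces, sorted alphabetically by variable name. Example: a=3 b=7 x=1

Step 1: enter scope (depth=1)
Step 2: exit scope (depth=0)
Step 3: declare f=84 at depth 0
Step 4: declare f=62 at depth 0
Step 5: enter scope (depth=1)
Step 6: exit scope (depth=0)
Step 7: declare b=(read f)=62 at depth 0
Visible at query point: b=62 f=62

Answer: b=62 f=62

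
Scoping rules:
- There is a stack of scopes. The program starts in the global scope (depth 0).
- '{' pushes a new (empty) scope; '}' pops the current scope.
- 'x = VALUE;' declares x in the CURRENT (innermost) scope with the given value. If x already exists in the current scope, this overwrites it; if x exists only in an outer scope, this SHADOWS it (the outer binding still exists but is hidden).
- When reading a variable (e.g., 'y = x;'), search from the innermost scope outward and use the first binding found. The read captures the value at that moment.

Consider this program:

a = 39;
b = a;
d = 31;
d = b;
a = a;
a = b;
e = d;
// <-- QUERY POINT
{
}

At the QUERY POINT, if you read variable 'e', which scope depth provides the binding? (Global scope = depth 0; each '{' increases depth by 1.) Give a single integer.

Answer: 0

Derivation:
Step 1: declare a=39 at depth 0
Step 2: declare b=(read a)=39 at depth 0
Step 3: declare d=31 at depth 0
Step 4: declare d=(read b)=39 at depth 0
Step 5: declare a=(read a)=39 at depth 0
Step 6: declare a=(read b)=39 at depth 0
Step 7: declare e=(read d)=39 at depth 0
Visible at query point: a=39 b=39 d=39 e=39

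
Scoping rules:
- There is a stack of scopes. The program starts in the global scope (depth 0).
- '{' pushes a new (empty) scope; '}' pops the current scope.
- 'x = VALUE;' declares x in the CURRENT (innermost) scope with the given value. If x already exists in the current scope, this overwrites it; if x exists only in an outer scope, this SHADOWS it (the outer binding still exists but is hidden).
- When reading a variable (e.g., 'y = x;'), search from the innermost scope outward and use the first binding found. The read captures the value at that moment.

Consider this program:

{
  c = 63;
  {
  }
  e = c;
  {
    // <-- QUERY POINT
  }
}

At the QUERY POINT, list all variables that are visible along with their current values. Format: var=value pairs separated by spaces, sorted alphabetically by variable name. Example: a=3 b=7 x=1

Answer: c=63 e=63

Derivation:
Step 1: enter scope (depth=1)
Step 2: declare c=63 at depth 1
Step 3: enter scope (depth=2)
Step 4: exit scope (depth=1)
Step 5: declare e=(read c)=63 at depth 1
Step 6: enter scope (depth=2)
Visible at query point: c=63 e=63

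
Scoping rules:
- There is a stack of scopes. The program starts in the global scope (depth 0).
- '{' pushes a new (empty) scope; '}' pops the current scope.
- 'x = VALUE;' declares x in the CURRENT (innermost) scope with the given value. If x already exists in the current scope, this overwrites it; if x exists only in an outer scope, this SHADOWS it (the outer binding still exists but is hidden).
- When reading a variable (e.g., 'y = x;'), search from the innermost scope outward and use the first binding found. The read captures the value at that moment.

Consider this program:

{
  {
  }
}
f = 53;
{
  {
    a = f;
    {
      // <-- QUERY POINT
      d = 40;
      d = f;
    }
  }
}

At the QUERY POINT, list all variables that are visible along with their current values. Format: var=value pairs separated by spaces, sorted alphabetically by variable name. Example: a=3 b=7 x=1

Answer: a=53 f=53

Derivation:
Step 1: enter scope (depth=1)
Step 2: enter scope (depth=2)
Step 3: exit scope (depth=1)
Step 4: exit scope (depth=0)
Step 5: declare f=53 at depth 0
Step 6: enter scope (depth=1)
Step 7: enter scope (depth=2)
Step 8: declare a=(read f)=53 at depth 2
Step 9: enter scope (depth=3)
Visible at query point: a=53 f=53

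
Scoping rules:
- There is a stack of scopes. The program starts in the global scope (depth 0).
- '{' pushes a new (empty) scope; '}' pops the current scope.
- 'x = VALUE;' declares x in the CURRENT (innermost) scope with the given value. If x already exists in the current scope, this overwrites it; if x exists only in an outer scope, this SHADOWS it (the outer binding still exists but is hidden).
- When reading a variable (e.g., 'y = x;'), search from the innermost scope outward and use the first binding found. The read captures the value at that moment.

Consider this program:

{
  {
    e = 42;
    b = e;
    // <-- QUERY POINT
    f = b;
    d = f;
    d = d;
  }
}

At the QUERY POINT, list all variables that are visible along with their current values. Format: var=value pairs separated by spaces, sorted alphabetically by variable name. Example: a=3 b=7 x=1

Step 1: enter scope (depth=1)
Step 2: enter scope (depth=2)
Step 3: declare e=42 at depth 2
Step 4: declare b=(read e)=42 at depth 2
Visible at query point: b=42 e=42

Answer: b=42 e=42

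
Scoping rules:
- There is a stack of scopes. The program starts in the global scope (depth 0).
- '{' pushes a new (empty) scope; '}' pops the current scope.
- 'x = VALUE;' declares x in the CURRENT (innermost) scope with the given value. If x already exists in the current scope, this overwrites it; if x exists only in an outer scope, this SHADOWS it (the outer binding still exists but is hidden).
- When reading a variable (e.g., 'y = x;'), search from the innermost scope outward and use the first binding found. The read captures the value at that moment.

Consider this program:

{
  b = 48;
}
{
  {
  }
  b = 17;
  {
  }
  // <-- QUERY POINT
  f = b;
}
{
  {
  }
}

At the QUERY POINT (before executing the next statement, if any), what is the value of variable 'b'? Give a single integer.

Answer: 17

Derivation:
Step 1: enter scope (depth=1)
Step 2: declare b=48 at depth 1
Step 3: exit scope (depth=0)
Step 4: enter scope (depth=1)
Step 5: enter scope (depth=2)
Step 6: exit scope (depth=1)
Step 7: declare b=17 at depth 1
Step 8: enter scope (depth=2)
Step 9: exit scope (depth=1)
Visible at query point: b=17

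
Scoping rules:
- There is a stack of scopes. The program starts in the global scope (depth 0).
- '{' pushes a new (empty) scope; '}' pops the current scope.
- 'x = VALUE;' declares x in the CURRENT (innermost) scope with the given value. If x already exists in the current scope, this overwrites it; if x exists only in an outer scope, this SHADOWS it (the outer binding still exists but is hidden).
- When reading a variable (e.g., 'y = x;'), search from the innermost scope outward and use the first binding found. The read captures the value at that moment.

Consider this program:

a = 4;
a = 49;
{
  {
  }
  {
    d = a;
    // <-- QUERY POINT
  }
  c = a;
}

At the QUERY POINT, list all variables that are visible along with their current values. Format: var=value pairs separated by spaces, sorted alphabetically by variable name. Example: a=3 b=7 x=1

Step 1: declare a=4 at depth 0
Step 2: declare a=49 at depth 0
Step 3: enter scope (depth=1)
Step 4: enter scope (depth=2)
Step 5: exit scope (depth=1)
Step 6: enter scope (depth=2)
Step 7: declare d=(read a)=49 at depth 2
Visible at query point: a=49 d=49

Answer: a=49 d=49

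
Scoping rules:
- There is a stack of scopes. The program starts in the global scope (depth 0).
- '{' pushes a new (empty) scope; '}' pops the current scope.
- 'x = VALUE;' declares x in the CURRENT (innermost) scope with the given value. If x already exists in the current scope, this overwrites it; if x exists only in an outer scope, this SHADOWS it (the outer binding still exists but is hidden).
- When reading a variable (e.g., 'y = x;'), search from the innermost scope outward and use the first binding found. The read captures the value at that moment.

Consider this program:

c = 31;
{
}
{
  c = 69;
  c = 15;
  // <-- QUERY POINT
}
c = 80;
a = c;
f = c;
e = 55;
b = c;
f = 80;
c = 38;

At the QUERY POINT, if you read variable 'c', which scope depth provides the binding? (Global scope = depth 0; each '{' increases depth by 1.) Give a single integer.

Step 1: declare c=31 at depth 0
Step 2: enter scope (depth=1)
Step 3: exit scope (depth=0)
Step 4: enter scope (depth=1)
Step 5: declare c=69 at depth 1
Step 6: declare c=15 at depth 1
Visible at query point: c=15

Answer: 1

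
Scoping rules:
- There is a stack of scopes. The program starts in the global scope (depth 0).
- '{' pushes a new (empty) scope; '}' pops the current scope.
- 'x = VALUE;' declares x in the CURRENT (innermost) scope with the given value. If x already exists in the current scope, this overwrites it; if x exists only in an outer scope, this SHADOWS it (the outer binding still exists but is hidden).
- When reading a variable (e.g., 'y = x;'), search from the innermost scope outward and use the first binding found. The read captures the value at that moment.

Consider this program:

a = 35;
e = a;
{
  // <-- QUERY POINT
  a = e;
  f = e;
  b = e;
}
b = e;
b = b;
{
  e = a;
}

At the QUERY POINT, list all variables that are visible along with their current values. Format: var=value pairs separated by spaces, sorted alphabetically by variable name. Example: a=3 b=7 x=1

Step 1: declare a=35 at depth 0
Step 2: declare e=(read a)=35 at depth 0
Step 3: enter scope (depth=1)
Visible at query point: a=35 e=35

Answer: a=35 e=35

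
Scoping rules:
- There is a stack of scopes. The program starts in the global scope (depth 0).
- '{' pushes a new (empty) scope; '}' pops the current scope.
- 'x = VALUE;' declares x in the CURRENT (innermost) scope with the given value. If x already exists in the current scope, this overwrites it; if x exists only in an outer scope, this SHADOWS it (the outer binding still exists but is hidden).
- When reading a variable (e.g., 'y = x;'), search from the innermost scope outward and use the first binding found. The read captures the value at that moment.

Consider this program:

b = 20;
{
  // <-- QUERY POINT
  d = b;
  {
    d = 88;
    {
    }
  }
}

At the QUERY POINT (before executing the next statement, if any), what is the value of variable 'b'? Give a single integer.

Step 1: declare b=20 at depth 0
Step 2: enter scope (depth=1)
Visible at query point: b=20

Answer: 20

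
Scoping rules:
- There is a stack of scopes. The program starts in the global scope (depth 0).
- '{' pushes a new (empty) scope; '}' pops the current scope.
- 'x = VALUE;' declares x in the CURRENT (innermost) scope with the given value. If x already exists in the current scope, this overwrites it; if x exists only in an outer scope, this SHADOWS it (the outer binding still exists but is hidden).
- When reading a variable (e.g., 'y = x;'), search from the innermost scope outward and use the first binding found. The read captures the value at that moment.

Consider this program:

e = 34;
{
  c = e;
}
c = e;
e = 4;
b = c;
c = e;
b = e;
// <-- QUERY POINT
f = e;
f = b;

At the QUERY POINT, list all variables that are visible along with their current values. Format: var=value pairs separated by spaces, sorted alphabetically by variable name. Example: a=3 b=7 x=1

Step 1: declare e=34 at depth 0
Step 2: enter scope (depth=1)
Step 3: declare c=(read e)=34 at depth 1
Step 4: exit scope (depth=0)
Step 5: declare c=(read e)=34 at depth 0
Step 6: declare e=4 at depth 0
Step 7: declare b=(read c)=34 at depth 0
Step 8: declare c=(read e)=4 at depth 0
Step 9: declare b=(read e)=4 at depth 0
Visible at query point: b=4 c=4 e=4

Answer: b=4 c=4 e=4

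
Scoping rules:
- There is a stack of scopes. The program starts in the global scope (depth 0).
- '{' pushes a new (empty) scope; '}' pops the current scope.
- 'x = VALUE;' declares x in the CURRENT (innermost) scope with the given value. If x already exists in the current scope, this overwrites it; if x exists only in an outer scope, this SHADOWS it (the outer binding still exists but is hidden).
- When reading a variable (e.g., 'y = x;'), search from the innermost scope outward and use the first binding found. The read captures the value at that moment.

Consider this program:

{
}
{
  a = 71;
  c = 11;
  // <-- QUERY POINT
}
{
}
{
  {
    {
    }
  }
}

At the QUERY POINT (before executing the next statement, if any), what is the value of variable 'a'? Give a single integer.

Answer: 71

Derivation:
Step 1: enter scope (depth=1)
Step 2: exit scope (depth=0)
Step 3: enter scope (depth=1)
Step 4: declare a=71 at depth 1
Step 5: declare c=11 at depth 1
Visible at query point: a=71 c=11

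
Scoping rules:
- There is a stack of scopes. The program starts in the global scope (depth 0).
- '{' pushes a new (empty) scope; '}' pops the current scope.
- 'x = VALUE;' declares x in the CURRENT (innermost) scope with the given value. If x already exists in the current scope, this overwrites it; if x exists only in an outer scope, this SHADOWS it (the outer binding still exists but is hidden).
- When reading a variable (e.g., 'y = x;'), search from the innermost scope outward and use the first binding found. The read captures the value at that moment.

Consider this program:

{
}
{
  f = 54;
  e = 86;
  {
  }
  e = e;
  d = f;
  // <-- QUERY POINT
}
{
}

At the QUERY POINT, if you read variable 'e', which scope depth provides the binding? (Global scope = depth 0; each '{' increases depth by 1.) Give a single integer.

Answer: 1

Derivation:
Step 1: enter scope (depth=1)
Step 2: exit scope (depth=0)
Step 3: enter scope (depth=1)
Step 4: declare f=54 at depth 1
Step 5: declare e=86 at depth 1
Step 6: enter scope (depth=2)
Step 7: exit scope (depth=1)
Step 8: declare e=(read e)=86 at depth 1
Step 9: declare d=(read f)=54 at depth 1
Visible at query point: d=54 e=86 f=54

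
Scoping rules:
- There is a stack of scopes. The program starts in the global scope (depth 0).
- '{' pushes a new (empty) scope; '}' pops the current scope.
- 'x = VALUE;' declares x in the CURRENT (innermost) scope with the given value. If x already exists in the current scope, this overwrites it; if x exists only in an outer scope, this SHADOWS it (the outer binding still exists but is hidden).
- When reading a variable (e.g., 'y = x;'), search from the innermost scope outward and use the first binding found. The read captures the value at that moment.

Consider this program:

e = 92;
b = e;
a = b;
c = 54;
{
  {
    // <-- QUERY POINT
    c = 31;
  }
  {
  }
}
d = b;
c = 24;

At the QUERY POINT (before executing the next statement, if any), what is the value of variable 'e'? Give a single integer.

Step 1: declare e=92 at depth 0
Step 2: declare b=(read e)=92 at depth 0
Step 3: declare a=(read b)=92 at depth 0
Step 4: declare c=54 at depth 0
Step 5: enter scope (depth=1)
Step 6: enter scope (depth=2)
Visible at query point: a=92 b=92 c=54 e=92

Answer: 92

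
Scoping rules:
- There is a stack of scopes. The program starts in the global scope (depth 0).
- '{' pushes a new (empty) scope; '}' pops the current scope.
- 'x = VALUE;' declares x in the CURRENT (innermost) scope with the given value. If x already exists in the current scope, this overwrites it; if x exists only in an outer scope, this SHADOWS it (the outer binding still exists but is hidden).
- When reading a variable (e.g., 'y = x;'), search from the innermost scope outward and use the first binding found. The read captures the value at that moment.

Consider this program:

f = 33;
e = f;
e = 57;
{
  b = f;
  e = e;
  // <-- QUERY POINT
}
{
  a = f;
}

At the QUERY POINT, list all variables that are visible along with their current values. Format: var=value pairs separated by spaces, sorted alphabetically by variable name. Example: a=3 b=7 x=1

Answer: b=33 e=57 f=33

Derivation:
Step 1: declare f=33 at depth 0
Step 2: declare e=(read f)=33 at depth 0
Step 3: declare e=57 at depth 0
Step 4: enter scope (depth=1)
Step 5: declare b=(read f)=33 at depth 1
Step 6: declare e=(read e)=57 at depth 1
Visible at query point: b=33 e=57 f=33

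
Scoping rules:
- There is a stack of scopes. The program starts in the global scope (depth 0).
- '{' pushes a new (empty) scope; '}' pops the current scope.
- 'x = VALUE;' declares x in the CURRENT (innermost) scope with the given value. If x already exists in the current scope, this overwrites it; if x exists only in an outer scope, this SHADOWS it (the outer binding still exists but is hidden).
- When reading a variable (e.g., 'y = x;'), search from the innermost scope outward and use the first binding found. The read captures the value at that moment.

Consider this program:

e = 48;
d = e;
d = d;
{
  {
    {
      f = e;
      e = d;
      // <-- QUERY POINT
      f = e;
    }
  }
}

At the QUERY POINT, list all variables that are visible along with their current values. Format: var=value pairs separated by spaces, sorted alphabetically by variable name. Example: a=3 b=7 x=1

Answer: d=48 e=48 f=48

Derivation:
Step 1: declare e=48 at depth 0
Step 2: declare d=(read e)=48 at depth 0
Step 3: declare d=(read d)=48 at depth 0
Step 4: enter scope (depth=1)
Step 5: enter scope (depth=2)
Step 6: enter scope (depth=3)
Step 7: declare f=(read e)=48 at depth 3
Step 8: declare e=(read d)=48 at depth 3
Visible at query point: d=48 e=48 f=48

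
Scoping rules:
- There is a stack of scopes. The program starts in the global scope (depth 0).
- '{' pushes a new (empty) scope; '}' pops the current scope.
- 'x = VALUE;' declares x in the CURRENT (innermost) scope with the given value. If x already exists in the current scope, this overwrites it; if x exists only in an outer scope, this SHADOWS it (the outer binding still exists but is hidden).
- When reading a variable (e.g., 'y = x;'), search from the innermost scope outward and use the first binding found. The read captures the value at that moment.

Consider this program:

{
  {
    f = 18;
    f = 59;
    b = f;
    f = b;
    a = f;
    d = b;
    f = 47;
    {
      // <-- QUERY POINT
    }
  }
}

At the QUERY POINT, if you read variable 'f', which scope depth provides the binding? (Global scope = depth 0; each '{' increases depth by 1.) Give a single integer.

Answer: 2

Derivation:
Step 1: enter scope (depth=1)
Step 2: enter scope (depth=2)
Step 3: declare f=18 at depth 2
Step 4: declare f=59 at depth 2
Step 5: declare b=(read f)=59 at depth 2
Step 6: declare f=(read b)=59 at depth 2
Step 7: declare a=(read f)=59 at depth 2
Step 8: declare d=(read b)=59 at depth 2
Step 9: declare f=47 at depth 2
Step 10: enter scope (depth=3)
Visible at query point: a=59 b=59 d=59 f=47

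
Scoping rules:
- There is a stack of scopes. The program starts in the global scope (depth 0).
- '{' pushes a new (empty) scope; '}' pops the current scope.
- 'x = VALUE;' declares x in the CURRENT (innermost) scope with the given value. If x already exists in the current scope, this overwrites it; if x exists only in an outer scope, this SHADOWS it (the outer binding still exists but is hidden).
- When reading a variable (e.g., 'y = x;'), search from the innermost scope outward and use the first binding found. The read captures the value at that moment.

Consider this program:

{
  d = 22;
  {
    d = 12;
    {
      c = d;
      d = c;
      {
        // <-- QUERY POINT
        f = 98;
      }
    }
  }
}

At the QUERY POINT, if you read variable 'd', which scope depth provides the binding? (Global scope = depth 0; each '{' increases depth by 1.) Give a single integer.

Answer: 3

Derivation:
Step 1: enter scope (depth=1)
Step 2: declare d=22 at depth 1
Step 3: enter scope (depth=2)
Step 4: declare d=12 at depth 2
Step 5: enter scope (depth=3)
Step 6: declare c=(read d)=12 at depth 3
Step 7: declare d=(read c)=12 at depth 3
Step 8: enter scope (depth=4)
Visible at query point: c=12 d=12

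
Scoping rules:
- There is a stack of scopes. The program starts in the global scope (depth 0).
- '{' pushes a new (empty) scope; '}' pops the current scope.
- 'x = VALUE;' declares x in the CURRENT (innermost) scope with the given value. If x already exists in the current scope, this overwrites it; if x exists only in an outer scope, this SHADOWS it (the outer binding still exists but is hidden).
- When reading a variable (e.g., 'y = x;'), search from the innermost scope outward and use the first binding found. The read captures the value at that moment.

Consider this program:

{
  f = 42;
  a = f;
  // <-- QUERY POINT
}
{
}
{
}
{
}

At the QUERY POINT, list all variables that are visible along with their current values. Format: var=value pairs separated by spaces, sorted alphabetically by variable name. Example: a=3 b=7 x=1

Step 1: enter scope (depth=1)
Step 2: declare f=42 at depth 1
Step 3: declare a=(read f)=42 at depth 1
Visible at query point: a=42 f=42

Answer: a=42 f=42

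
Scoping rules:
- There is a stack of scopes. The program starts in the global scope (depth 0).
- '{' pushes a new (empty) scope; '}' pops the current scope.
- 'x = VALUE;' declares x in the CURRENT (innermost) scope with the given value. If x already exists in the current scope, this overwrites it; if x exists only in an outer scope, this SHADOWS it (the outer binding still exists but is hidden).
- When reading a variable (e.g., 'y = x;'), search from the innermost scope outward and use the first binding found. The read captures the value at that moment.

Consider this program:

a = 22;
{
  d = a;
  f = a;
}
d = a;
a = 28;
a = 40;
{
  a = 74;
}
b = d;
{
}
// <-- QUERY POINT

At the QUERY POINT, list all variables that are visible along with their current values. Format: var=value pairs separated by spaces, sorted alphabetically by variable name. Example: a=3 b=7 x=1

Step 1: declare a=22 at depth 0
Step 2: enter scope (depth=1)
Step 3: declare d=(read a)=22 at depth 1
Step 4: declare f=(read a)=22 at depth 1
Step 5: exit scope (depth=0)
Step 6: declare d=(read a)=22 at depth 0
Step 7: declare a=28 at depth 0
Step 8: declare a=40 at depth 0
Step 9: enter scope (depth=1)
Step 10: declare a=74 at depth 1
Step 11: exit scope (depth=0)
Step 12: declare b=(read d)=22 at depth 0
Step 13: enter scope (depth=1)
Step 14: exit scope (depth=0)
Visible at query point: a=40 b=22 d=22

Answer: a=40 b=22 d=22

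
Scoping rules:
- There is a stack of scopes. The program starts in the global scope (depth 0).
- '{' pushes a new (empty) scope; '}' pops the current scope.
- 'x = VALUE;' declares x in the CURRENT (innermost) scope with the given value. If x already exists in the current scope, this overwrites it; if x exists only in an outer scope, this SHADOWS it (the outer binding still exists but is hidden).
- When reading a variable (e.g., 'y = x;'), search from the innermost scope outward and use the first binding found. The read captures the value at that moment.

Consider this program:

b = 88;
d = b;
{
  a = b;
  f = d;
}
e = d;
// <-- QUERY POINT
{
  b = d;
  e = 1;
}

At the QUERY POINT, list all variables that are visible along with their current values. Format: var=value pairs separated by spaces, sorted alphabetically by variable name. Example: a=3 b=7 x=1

Answer: b=88 d=88 e=88

Derivation:
Step 1: declare b=88 at depth 0
Step 2: declare d=(read b)=88 at depth 0
Step 3: enter scope (depth=1)
Step 4: declare a=(read b)=88 at depth 1
Step 5: declare f=(read d)=88 at depth 1
Step 6: exit scope (depth=0)
Step 7: declare e=(read d)=88 at depth 0
Visible at query point: b=88 d=88 e=88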